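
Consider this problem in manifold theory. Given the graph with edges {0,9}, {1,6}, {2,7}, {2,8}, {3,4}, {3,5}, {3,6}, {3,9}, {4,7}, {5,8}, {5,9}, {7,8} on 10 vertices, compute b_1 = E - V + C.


b_1 = E - V + (number of components).
E = 12, V = 10, components = 1.
b_1 = 12 - 10 + 1 = 3

3


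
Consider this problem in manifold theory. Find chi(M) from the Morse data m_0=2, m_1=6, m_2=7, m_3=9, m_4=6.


Morse theory: chi(M) = sum_k (-1)^k m_k where m_k = #(index-k critical points).
= (2) + (-6) + (7) + (-9) + (6) = 0

0


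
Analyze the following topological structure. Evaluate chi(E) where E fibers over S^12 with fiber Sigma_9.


chi(S^12) = 2 (n even), chi(Sigma_9) = 2 - 2*9 = -16.
chi(E) = 2 * (-16) = -32

-32


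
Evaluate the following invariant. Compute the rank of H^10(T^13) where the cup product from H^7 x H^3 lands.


Cup product: H^p x H^q -> H^{p+q}; here p+q = 7+3 = 10.
rank H^k(T^n) = C(n,k).
C(13,10) = 286

286


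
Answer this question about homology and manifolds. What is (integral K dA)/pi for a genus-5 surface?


Gauss-Bonnet: integral K dA = 2*pi*chi(M).
chi(Sigma_5) = 2 - 2*5 = -8.
(integral K dA)/pi = 2*chi = 2*(-8) = -16

-16


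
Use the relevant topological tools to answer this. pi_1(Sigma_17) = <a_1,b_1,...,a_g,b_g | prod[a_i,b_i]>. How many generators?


Standard presentation: pi_1(Sigma_g) = <a_1,b_1,...,a_g,b_g | [a_1,b_1]...[a_g,b_g] = 1>.
Number of generators = 2g = 2*17 = 34

34


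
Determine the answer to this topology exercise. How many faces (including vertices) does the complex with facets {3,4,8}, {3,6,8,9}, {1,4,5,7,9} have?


Each maximal simplex on m vertices has 2^m - 1 nonempty faces.
Take the union (dedupe shared faces).
Total distinct faces = 48

48


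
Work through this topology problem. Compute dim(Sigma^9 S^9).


Each suspension raises dimension by 1: Sigma S^n = S^{n+1}.
Sigma^9 S^9 = S^{9+9} = S^18

18


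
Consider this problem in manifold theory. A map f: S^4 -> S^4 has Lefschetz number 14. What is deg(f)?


L(f) = 1 + (-1)^4 deg(f) on S^4.
14 = 1 + (-1)^4 * deg(f)
(-1)^4 * deg(f) = 13
deg(f) = 13

13


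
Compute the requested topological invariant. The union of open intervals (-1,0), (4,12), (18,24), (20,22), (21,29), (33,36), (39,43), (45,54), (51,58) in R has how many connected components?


Sort and merge overlapping open intervals.
Merged: (-1,0), (4,12), (18,29), (33,36), (39,43), (45,58).
Number of components = 6

6


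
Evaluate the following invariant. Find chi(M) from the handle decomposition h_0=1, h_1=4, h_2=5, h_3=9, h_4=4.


Handles of index k contribute (-1)^k to chi (same as CW cells).
chi = (1) + (-4) + (5) + (-9) + (4) = -3

-3


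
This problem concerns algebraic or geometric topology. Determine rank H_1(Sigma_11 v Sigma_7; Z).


For a wedge: H_1(A v B) = H_1(A) + H_1(B).
b_1(Sigma_11) = 22, b_1(Sigma_7) = 14.
b_1 = 22 + 14 = 36

36


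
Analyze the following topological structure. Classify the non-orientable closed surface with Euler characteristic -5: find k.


chi = 2 - k for closed non-orientable surfaces with k crosscaps.
-5 = 2 - k
k = 2 - (-5) = 7

7


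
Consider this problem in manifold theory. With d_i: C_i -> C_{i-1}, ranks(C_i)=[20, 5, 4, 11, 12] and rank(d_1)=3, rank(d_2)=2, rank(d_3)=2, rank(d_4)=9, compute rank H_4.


rank H_k = rank(ker d_k) - rank(im d_{k+1}).
rank(ker d_4) = rank(C_4) - rank(d_4) = 12 - 9 = 3.
rank(im d_{4+1}) = 0.
rank H_4 = 3 - 0 = 3

3


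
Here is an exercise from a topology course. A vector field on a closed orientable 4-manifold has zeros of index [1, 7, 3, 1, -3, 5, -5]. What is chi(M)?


Poincare-Hopf: chi(M) = sum of indices of zeros.
chi = (1) + (7) + (3) + (1) + (-3) + (5) + (-5) = 9

9


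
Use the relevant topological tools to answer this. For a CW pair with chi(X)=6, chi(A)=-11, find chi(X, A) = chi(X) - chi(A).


Relative Euler characteristic: chi(X, A) = chi(X) - chi(A).
= 6 - (-11) = 17

17


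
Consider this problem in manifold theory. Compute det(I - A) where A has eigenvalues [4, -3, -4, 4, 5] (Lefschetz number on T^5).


For a torus self-map: L(f) = det(I - A) where A acts on H_1.
L(f) = (1-4) * (1--3) * (1--4) * (1-4) * (1-5) = -3 * 4 * 5 * -3 * -4 = -720

-720


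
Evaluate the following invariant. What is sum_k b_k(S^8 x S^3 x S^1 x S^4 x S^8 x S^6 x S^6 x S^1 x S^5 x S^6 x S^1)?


Total Betti number is multiplicative under products.
Each S^d (d>=1) has total Betti number 2.
There are 11 sphere factors.
Total = 2^11 = 2048

2048


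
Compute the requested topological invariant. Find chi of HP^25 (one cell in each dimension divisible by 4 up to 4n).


HP^25 has one cell in each dimension 0, 4, ..., 4*25 (25+1 cells, all even-dim).
chi = 25 + 1 = 26

26


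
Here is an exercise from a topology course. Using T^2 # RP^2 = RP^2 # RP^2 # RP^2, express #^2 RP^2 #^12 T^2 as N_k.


Since a >= 1, the sum is non-orientable; each T^2 can be replaced by RP^2 # RP^2 (since T^2#RP^2 = 3RP^2).
Total crosscaps k = 2 + 2*12 = 26.
Check via chi: chi = 2*1 + 12*0 - (2+12-1)*2 = -24 = 2 - k = -24. Consistent.

26


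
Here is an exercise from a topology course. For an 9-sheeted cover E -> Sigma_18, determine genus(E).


For an n-sheeted cover: chi(E) = n * chi(B).
chi(Sigma_18) = 2 - 2*18 = -34.
chi(E) = 9 * (-34) = -306.
genus(E) = (2 - chi(E))/2 = (2 - (-306))/2 = 308/2 = 154

154


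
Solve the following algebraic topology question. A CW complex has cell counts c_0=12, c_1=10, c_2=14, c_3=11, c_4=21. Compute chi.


chi = sum_k (-1)^k c_k.
= (-1)^0*12 + (-1)^1*10 + (-1)^2*14 + (-1)^3*11 + (-1)^4*21
= (12) + (-10) + (14) + (-11) + (21)
= 26

26


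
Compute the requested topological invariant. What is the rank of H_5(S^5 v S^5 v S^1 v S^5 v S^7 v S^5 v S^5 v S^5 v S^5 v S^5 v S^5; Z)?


For a wedge of spheres, H_k (k>0) is free on one generator per sphere of dimension k.
Spheres of dimension 5: count = 9.
b_5 = 9

9


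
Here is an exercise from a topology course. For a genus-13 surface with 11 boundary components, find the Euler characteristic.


For a compact orientable surface with genus g and b boundary components: chi = 2 - 2g - b.
chi = 2 - 2*13 - 11 = 2 - 26 - 11 = -35

-35


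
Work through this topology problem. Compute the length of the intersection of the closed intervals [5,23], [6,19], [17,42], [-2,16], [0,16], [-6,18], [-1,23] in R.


Intersection = [max(a_i), min(b_i)] = [17, 16].
Since 17 > 16, the intersection is empty.
Length = 0

0


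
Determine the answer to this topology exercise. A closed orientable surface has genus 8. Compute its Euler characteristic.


For a closed orientable surface of genus g: chi = 2 - 2g.
Here g = 8.
chi = 2 - 2*8 = 2 - 16 = -14

-14


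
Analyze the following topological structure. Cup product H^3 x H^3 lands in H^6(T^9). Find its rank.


Cup product: H^p x H^q -> H^{p+q}; here p+q = 3+3 = 6.
rank H^k(T^n) = C(n,k).
C(9,6) = 84

84


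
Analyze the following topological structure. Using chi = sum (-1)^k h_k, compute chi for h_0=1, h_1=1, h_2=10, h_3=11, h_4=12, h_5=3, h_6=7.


Handles of index k contribute (-1)^k to chi (same as CW cells).
chi = (1) + (-1) + (10) + (-11) + (12) + (-3) + (7) = 15

15


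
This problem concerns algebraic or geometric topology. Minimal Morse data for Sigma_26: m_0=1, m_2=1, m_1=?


A perfect Morse function has m_k = b_k.
For Sigma_26: b_0=1, b_1=2g=52, b_2=1.
Saddles m_1 = 2g = 52

52


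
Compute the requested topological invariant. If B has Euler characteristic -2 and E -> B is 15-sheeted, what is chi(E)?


For a finite covering: chi(E) = (number of sheets) * chi(B).
chi(E) = 15 * (-2) = -30

-30


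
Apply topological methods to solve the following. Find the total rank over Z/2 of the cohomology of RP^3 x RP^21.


dim H^*(RP^n; Z/2) = n+1 (one Z/2 in each degree 0..n).
Total Betti number is multiplicative.
Total = (3+1) * (21+1) = 4 * 22 = 88

88


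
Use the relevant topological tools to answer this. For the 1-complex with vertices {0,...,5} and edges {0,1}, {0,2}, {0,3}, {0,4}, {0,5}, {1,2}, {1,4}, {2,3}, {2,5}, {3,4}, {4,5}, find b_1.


b_1 = E - V + (number of components).
E = 11, V = 6, components = 1.
b_1 = 11 - 6 + 1 = 6

6


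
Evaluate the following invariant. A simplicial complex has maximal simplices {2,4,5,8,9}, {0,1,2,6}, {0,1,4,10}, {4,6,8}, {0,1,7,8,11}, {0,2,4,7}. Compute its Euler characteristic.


Enumerate all faces; f-vector: f_0=11, f_1=34, f_2=33, f_3=13, f_4=2.
chi = sum (-1)^k f_k = -1

-1


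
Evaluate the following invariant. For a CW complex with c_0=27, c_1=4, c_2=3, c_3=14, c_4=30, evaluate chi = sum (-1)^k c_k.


chi = sum_k (-1)^k c_k.
= (-1)^0*27 + (-1)^1*4 + (-1)^2*3 + (-1)^3*14 + (-1)^4*30
= (27) + (-4) + (3) + (-14) + (30)
= 42

42


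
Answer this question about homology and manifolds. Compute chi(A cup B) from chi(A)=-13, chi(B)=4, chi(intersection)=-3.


chi(A cup B) = chi(A) + chi(B) - chi(A cap B)
= -13 + (4) - (-3)
= -6

-6


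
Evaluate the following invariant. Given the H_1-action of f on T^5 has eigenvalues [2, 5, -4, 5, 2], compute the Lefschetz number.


For a torus self-map: L(f) = det(I - A) where A acts on H_1.
L(f) = (1-2) * (1-5) * (1--4) * (1-5) * (1-2) = -1 * -4 * 5 * -4 * -1 = 80

80


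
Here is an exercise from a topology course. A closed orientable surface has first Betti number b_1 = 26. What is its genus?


For a closed orientable surface: b_1 = 2g.
26 = 2g
g = 26 / 2 = 13

13


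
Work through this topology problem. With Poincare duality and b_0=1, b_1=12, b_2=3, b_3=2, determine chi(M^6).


By Poincare duality b_k = b_{6-k}, so full Betti numbers: b_0=1, b_1=12, b_2=3, b_3=2, b_4=3, b_5=12, b_6=1.
chi = sum (-1)^k b_k = -18

-18


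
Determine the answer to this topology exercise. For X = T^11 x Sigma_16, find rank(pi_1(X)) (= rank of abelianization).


pi_1(A x B) = pi_1(A) x pi_1(B); rank of abelianization = b_1.
b_1(T^11) = 11, b_1(Sigma_16) = 2*16 = 32.
b_1(product) = 11 + 32 = 43

43


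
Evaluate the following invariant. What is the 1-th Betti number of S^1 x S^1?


Each S^d has Poincare polynomial 1 + t^d.
The product S^1 x S^1 has Poincare polynomial prod(1+t^d_i).
Expanding: b_0=1, b_1=2, b_2=1.
b_1 = 2

2


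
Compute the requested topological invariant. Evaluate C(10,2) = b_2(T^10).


By the Kunneth formula, b_k(T^n) = C(n,k).
b_2(T^10) = C(10,2).
C(10,2) = 10!/(2!*8!) = 45

45


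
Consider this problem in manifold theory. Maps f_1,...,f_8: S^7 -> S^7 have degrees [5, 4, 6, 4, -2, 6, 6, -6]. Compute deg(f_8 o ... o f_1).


Degree is multiplicative: deg(composition) = product of degrees.
= (5) * (4) * (6) * (4) * (-2) * (6) * (6) * (-6) = 207360

207360


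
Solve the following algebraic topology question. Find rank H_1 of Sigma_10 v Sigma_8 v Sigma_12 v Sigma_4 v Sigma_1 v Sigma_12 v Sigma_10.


For a wedge X v Y: reduced H_k(X v Y) = H_k(X) + H_k(Y).
Each Sigma_g contributes b_1 = 2g.
b_1 = 20 + 16 + 24 + 8 + 2 + 24 + 20 = 114

114


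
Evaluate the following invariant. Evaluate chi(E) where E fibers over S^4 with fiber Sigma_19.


chi(S^4) = 2 (n even), chi(Sigma_19) = 2 - 2*19 = -36.
chi(E) = 2 * (-36) = -72

-72


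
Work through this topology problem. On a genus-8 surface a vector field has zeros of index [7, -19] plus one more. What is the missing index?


Poincare-Hopf: sum of indices = chi(M).
chi(Sigma_8) = 2 - 2*8 = -14.
Sum of known indices = -12.
x = chi - (sum known) = -14 - (-12) = -2

-2


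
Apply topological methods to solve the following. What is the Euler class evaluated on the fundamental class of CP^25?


For any closed oriented manifold, <e(TM),[M]> = chi(M).
chi(CP^25) = 25+1 = 26

26


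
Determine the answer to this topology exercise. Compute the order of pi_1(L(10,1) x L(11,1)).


pi_1(X x Y) = pi_1(X) x pi_1(Y).
pi_1(L(10,1)) = Z/10, pi_1(L(11,1)) = Z/11.
|Z/10 x Z/11| = 10 * 11 = 110

110


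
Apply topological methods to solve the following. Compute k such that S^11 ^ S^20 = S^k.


S^m ^ S^n = S^{m+n}.
k = 11 + 20 = 31

31


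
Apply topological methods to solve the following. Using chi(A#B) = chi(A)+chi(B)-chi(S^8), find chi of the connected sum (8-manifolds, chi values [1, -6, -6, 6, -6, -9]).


For n-manifolds: chi(A#B) = chi(A) + chi(B) - chi(S^8).
chi(S^8) = 1 + (-1)^8 = 2.
chi(#) = (sum chi_i) - (6-1)*chi(S^8) = -20 - 5*2 = -30

-30


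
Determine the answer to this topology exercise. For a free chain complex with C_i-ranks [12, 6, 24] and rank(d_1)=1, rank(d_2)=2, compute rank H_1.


rank H_k = rank(ker d_k) - rank(im d_{k+1}).
rank(ker d_1) = rank(C_1) - rank(d_1) = 6 - 1 = 5.
rank(im d_{1+1}) = 2.
rank H_1 = 5 - 2 = 3

3


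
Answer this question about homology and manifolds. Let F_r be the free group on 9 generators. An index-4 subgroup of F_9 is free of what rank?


Nielsen-Schreier: an index-n subgroup of F_r is free of rank 1 + n(r-1).
Equivalently: chi(cover) = n*chi(base); chi(vee_r S^1) = 1 - 9 = -8.
chi(E) = 4*(-8) = -32; rank = 1 - chi(E) = 1 - (-32) = 33.
rank = 1 + 4*(9-1) = 1 + 32 = 33

33


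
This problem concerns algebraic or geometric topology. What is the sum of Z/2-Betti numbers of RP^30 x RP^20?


dim H^*(RP^n; Z/2) = n+1 (one Z/2 in each degree 0..n).
Total Betti number is multiplicative.
Total = (30+1) * (20+1) = 31 * 21 = 651

651


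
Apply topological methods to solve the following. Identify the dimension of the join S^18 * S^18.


Join of spheres: S^m * S^n = S^{m+n+1}.
dim = 18 + 18 + 1 = 37

37


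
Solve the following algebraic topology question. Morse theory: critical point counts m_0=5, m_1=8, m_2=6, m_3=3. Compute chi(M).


Morse theory: chi(M) = sum_k (-1)^k m_k where m_k = #(index-k critical points).
= (5) + (-8) + (6) + (-3) = 0

0


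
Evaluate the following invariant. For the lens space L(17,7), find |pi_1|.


pi_1(L(p,q)) = Z/pZ for any q coprime to p.
|pi_1(L(17,7))| = 17

17


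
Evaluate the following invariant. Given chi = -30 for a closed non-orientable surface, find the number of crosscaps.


chi = 2 - k for closed non-orientable surfaces with k crosscaps.
-30 = 2 - k
k = 2 - (-30) = 32

32


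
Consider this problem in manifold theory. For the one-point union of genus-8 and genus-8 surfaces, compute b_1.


For a wedge: H_1(A v B) = H_1(A) + H_1(B).
b_1(Sigma_8) = 16, b_1(Sigma_8) = 16.
b_1 = 16 + 16 = 32

32


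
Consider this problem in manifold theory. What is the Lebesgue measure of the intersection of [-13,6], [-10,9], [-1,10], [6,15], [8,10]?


Intersection = [max(a_i), min(b_i)] = [8, 6].
Since 8 > 6, the intersection is empty.
Length = 0

0


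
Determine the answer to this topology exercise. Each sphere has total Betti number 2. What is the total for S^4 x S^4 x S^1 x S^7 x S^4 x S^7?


Total Betti number is multiplicative under products.
Each S^d (d>=1) has total Betti number 2.
There are 6 sphere factors.
Total = 2^6 = 64

64


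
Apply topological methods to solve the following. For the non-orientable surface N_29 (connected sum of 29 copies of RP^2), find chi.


For a non-orientable closed surface with k crosscaps: chi = 2 - k.
Here k = 29.
chi = 2 - 29 = -27

-27


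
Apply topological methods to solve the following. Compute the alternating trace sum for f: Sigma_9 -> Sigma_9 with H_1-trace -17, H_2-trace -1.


L(f) = tr(f_0*) - tr(f_1*) + tr(f_2*).
= 1 - (-17) + (-1)
= 17

17


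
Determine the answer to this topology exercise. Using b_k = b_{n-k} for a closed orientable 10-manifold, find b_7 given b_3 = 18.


Poincare duality for closed orientable n-manifolds: b_k = b_{n-k}.
Here n = 10, so b_7 = b_3 = 18

18


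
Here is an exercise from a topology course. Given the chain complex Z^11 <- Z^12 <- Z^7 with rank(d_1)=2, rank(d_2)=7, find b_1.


rank H_k = rank(ker d_k) - rank(im d_{k+1}).
rank(ker d_1) = rank(C_1) - rank(d_1) = 12 - 2 = 10.
rank(im d_{1+1}) = 7.
rank H_1 = 10 - 7 = 3

3


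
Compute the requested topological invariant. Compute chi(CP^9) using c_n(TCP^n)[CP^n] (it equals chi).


For any closed oriented manifold, <e(TM),[M]> = chi(M).
chi(CP^9) = 9+1 = 10

10


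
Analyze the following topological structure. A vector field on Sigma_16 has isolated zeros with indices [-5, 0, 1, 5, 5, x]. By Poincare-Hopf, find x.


Poincare-Hopf: sum of indices = chi(M).
chi(Sigma_16) = 2 - 2*16 = -30.
Sum of known indices = 6.
x = chi - (sum known) = -30 - (6) = -36

-36


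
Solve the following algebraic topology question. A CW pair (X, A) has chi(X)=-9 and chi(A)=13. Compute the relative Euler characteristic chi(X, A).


Relative Euler characteristic: chi(X, A) = chi(X) - chi(A).
= -9 - (13) = -22

-22


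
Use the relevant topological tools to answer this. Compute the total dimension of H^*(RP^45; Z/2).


H^k(RP^45; Z/2) = Z/2 for each 0 <= k <= 45.
Total dimension = 45 + 1 = 46

46


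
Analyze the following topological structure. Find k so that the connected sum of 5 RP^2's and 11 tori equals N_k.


Since a >= 1, the sum is non-orientable; each T^2 can be replaced by RP^2 # RP^2 (since T^2#RP^2 = 3RP^2).
Total crosscaps k = 5 + 2*11 = 27.
Check via chi: chi = 5*1 + 11*0 - (5+11-1)*2 = -25 = 2 - k = -25. Consistent.

27


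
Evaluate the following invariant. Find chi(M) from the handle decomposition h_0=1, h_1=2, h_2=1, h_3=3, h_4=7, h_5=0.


Handles of index k contribute (-1)^k to chi (same as CW cells).
chi = (1) + (-2) + (1) + (-3) + (7) + (0) = 4

4


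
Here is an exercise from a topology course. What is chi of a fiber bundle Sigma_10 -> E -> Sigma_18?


For a fiber bundle F -> E -> B (with CW structure): chi(E) = chi(B) * chi(F).
chi(Sigma_18) = -34, chi(Sigma_10) = -18.
chi(E) = (-34) * (-18) = 612

612


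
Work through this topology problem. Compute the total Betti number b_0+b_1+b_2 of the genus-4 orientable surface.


For Sigma_4: b_0 = 1, b_1 = 2g = 8, b_2 = 1.
Total = 1 + 8 + 1 = 10

10


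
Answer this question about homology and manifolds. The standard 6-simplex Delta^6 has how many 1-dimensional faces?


Delta^6 has 6+1 vertices. A 1-face is a choice of 1+1 vertices.
f_1 = C(6+1, 1+1) = C(7,2) = 21

21


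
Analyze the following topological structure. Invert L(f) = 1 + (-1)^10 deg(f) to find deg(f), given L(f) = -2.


L(f) = 1 + (-1)^10 deg(f) on S^10.
-2 = 1 + (-1)^10 * deg(f)
(-1)^10 * deg(f) = -3
deg(f) = -3

-3


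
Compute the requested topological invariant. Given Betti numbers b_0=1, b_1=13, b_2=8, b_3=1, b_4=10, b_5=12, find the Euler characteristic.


chi = sum_k (-1)^k b_k.
= (1) + (-13) + (8) + (-1) + (10) + (-12)
= -7

-7


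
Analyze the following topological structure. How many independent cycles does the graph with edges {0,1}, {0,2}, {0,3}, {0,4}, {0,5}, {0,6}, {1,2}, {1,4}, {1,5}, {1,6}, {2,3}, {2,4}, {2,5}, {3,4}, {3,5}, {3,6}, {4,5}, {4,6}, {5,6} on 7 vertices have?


b_1 = E - V + (number of components).
E = 19, V = 7, components = 1.
b_1 = 19 - 7 + 1 = 13

13


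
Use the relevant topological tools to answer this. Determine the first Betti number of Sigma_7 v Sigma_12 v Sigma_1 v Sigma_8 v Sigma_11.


For a wedge X v Y: reduced H_k(X v Y) = H_k(X) + H_k(Y).
Each Sigma_g contributes b_1 = 2g.
b_1 = 14 + 24 + 2 + 16 + 22 = 78

78


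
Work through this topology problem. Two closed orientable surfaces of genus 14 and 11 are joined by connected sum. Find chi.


chi(Sigma_14) = 2 - 2*14 = -26
chi(Sigma_11) = 2 - 2*11 = -20
For surfaces: chi(A#B) = chi(A) + chi(B) - 2.
chi = -26 + -20 - 2 = -48

-48


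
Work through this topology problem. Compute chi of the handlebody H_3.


A genus-g handlebody deformation retracts to a wedge of g circles.
chi(vee_g S^1) = 1 - g.
chi(H_3) = 1 - 3 = -2

-2


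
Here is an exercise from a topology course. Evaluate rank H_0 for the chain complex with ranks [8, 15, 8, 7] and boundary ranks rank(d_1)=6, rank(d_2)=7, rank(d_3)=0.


rank H_k = rank(ker d_k) - rank(im d_{k+1}).
rank(ker d_0) = rank(C_0) - rank(d_0) = 8 - 0 = 8.
rank(im d_{0+1}) = 6.
rank H_0 = 8 - 6 = 2

2


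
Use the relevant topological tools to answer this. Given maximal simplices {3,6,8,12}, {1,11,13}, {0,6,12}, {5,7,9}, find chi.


Enumerate all faces; f-vector: f_0=11, f_1=14, f_2=7, f_3=1.
chi = sum (-1)^k f_k = 3

3


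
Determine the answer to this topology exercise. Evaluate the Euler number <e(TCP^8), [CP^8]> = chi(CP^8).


For any closed oriented manifold, <e(TM),[M]> = chi(M).
chi(CP^8) = 8+1 = 9

9


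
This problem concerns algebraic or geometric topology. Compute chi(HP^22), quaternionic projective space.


HP^22 has one cell in each dimension 0, 4, ..., 4*22 (22+1 cells, all even-dim).
chi = 22 + 1 = 23

23


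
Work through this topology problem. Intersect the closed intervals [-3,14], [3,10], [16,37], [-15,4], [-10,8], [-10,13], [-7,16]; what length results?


Intersection = [max(a_i), min(b_i)] = [16, 4].
Since 16 > 4, the intersection is empty.
Length = 0

0


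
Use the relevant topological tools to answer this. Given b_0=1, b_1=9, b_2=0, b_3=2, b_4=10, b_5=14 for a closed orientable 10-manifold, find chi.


By Poincare duality b_k = b_{10-k}, so full Betti numbers: b_0=1, b_1=9, b_2=0, b_3=2, b_4=10, b_5=14, b_6=10, b_7=2, b_8=0, b_9=9, b_10=1.
chi = sum (-1)^k b_k = -14

-14


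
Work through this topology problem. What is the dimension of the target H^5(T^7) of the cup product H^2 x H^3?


Cup product: H^p x H^q -> H^{p+q}; here p+q = 2+3 = 5.
rank H^k(T^n) = C(n,k).
C(7,5) = 21

21


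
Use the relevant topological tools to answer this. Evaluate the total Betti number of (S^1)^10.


b_k(T^10) = C(10,k), so the sum over k is sum_k C(10,k) = 2^10.
Total = 2^10 = 1024

1024


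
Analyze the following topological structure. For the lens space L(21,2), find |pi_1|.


pi_1(L(p,q)) = Z/pZ for any q coprime to p.
|pi_1(L(21,2))| = 21

21


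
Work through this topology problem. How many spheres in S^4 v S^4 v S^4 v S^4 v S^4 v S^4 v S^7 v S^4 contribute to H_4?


For a wedge of spheres, H_k (k>0) is free on one generator per sphere of dimension k.
Spheres of dimension 4: count = 7.
b_4 = 7

7


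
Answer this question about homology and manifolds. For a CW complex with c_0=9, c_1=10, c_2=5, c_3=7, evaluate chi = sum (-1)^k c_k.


chi = sum_k (-1)^k c_k.
= (-1)^0*9 + (-1)^1*10 + (-1)^2*5 + (-1)^3*7
= (9) + (-10) + (5) + (-7)
= -3

-3


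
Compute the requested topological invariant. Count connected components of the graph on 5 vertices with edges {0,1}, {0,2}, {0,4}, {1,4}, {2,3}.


Run DFS/union-find over 5 vertices.
V = 5, E = 5.
Number of components = 1

1


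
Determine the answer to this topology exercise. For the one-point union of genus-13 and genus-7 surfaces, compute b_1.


For a wedge: H_1(A v B) = H_1(A) + H_1(B).
b_1(Sigma_13) = 26, b_1(Sigma_7) = 14.
b_1 = 26 + 14 = 40

40


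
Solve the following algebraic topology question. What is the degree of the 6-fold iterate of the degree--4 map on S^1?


deg(f) = -4. Degree is multiplicative: deg(f^6) = (deg f)^6.
deg(f^6) = (-4)^6 = 4096

4096


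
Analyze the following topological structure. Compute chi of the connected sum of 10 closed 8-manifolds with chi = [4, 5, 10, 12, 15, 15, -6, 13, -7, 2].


For n-manifolds: chi(A#B) = chi(A) + chi(B) - chi(S^8).
chi(S^8) = 1 + (-1)^8 = 2.
chi(#) = (sum chi_i) - (10-1)*chi(S^8) = 63 - 9*2 = 45

45


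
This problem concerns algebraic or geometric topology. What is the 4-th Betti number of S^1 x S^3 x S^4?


Each S^d has Poincare polynomial 1 + t^d.
The product S^1 x S^3 x S^4 has Poincare polynomial prod(1+t^d_i).
Expanding: b_0=1, b_1=1, b_3=1, b_4=2, b_5=1, b_7=1, b_8=1.
b_4 = 2

2


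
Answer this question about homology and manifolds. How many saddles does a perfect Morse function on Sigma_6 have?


A perfect Morse function has m_k = b_k.
For Sigma_6: b_0=1, b_1=2g=12, b_2=1.
Saddles m_1 = 2g = 12

12


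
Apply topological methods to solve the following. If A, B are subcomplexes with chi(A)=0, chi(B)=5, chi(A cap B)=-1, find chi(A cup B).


chi(A cup B) = chi(A) + chi(B) - chi(A cap B)
= 0 + (5) - (-1)
= 6

6


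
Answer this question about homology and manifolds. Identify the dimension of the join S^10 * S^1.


Join of spheres: S^m * S^n = S^{m+n+1}.
dim = 10 + 1 + 1 = 12

12


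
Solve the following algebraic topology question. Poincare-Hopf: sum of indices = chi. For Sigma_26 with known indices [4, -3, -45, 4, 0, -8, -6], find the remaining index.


Poincare-Hopf: sum of indices = chi(M).
chi(Sigma_26) = 2 - 2*26 = -50.
Sum of known indices = -54.
x = chi - (sum known) = -50 - (-54) = 4

4


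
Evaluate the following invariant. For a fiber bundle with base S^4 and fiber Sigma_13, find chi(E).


chi(S^4) = 2 (n even), chi(Sigma_13) = 2 - 2*13 = -24.
chi(E) = 2 * (-24) = -48

-48


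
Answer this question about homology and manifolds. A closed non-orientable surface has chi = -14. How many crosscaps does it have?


chi = 2 - k for closed non-orientable surfaces with k crosscaps.
-14 = 2 - k
k = 2 - (-14) = 16

16


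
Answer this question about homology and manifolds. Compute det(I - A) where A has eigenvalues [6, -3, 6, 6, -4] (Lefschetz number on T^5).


For a torus self-map: L(f) = det(I - A) where A acts on H_1.
L(f) = (1-6) * (1--3) * (1-6) * (1-6) * (1--4) = -5 * 4 * -5 * -5 * 5 = -2500

-2500


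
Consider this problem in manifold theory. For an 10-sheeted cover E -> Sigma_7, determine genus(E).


For an n-sheeted cover: chi(E) = n * chi(B).
chi(Sigma_7) = 2 - 2*7 = -12.
chi(E) = 10 * (-12) = -120.
genus(E) = (2 - chi(E))/2 = (2 - (-120))/2 = 122/2 = 61

61


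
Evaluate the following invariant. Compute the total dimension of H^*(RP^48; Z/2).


H^k(RP^48; Z/2) = Z/2 for each 0 <= k <= 48.
Total dimension = 48 + 1 = 49

49


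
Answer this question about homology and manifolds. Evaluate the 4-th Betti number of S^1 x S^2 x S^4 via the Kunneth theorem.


Each S^d has Poincare polynomial 1 + t^d.
The product S^1 x S^2 x S^4 has Poincare polynomial prod(1+t^d_i).
Expanding: b_0=1, b_1=1, b_2=1, b_3=1, b_4=1, b_5=1, b_6=1, b_7=1.
b_4 = 1

1


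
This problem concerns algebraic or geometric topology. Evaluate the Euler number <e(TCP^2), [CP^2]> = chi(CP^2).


For any closed oriented manifold, <e(TM),[M]> = chi(M).
chi(CP^2) = 2+1 = 3

3


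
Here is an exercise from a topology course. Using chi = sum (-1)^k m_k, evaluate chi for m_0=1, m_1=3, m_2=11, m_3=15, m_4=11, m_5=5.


Morse theory: chi(M) = sum_k (-1)^k m_k where m_k = #(index-k critical points).
= (1) + (-3) + (11) + (-15) + (11) + (-5) = 0

0


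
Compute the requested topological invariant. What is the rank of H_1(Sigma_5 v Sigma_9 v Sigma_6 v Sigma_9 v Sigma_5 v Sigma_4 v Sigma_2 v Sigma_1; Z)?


For a wedge X v Y: reduced H_k(X v Y) = H_k(X) + H_k(Y).
Each Sigma_g contributes b_1 = 2g.
b_1 = 10 + 18 + 12 + 18 + 10 + 8 + 4 + 2 = 82

82


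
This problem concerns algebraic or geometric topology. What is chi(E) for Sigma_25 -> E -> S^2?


chi(S^2) = 2 (n even), chi(Sigma_25) = 2 - 2*25 = -48.
chi(E) = 2 * (-48) = -96

-96


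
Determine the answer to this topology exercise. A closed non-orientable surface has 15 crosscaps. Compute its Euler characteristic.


For a non-orientable closed surface with k crosscaps: chi = 2 - k.
Here k = 15.
chi = 2 - 15 = -13

-13


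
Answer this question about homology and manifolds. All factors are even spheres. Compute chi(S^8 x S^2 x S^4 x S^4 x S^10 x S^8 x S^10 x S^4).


chi is multiplicative: chi(X x Y) = chi(X) chi(Y).
Each even-dim sphere has chi = 2. There are 8 factors.
chi = 2^8 = 256

256


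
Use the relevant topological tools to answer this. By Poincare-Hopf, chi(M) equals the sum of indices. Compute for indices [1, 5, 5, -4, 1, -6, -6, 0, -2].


Poincare-Hopf: chi(M) = sum of indices of zeros.
chi = (1) + (5) + (5) + (-4) + (1) + (-6) + (-6) + (0) + (-2) = -6

-6


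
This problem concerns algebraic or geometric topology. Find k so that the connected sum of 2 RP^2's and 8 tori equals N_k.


Since a >= 1, the sum is non-orientable; each T^2 can be replaced by RP^2 # RP^2 (since T^2#RP^2 = 3RP^2).
Total crosscaps k = 2 + 2*8 = 18.
Check via chi: chi = 2*1 + 8*0 - (2+8-1)*2 = -16 = 2 - k = -16. Consistent.

18


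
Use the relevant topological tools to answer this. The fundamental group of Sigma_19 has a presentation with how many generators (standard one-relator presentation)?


Standard presentation: pi_1(Sigma_g) = <a_1,b_1,...,a_g,b_g | [a_1,b_1]...[a_g,b_g] = 1>.
Number of generators = 2g = 2*19 = 38

38


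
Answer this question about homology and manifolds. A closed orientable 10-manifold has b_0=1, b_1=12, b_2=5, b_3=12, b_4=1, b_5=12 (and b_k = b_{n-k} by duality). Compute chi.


By Poincare duality b_k = b_{10-k}, so full Betti numbers: b_0=1, b_1=12, b_2=5, b_3=12, b_4=1, b_5=12, b_6=1, b_7=12, b_8=5, b_9=12, b_10=1.
chi = sum (-1)^k b_k = -46

-46


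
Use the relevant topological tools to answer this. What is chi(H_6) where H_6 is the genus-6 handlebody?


A genus-g handlebody deformation retracts to a wedge of g circles.
chi(vee_g S^1) = 1 - g.
chi(H_6) = 1 - 6 = -5

-5


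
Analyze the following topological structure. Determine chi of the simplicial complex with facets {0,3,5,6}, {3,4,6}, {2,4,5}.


Enumerate all faces; f-vector: f_0=6, f_1=11, f_2=6, f_3=1.
chi = sum (-1)^k f_k = 0

0


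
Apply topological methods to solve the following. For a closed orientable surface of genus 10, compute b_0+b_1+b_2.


For Sigma_10: b_0 = 1, b_1 = 2g = 20, b_2 = 1.
Total = 1 + 20 + 1 = 22

22


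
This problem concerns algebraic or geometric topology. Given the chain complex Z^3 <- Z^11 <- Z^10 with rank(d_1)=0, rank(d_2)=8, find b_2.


rank H_k = rank(ker d_k) - rank(im d_{k+1}).
rank(ker d_2) = rank(C_2) - rank(d_2) = 10 - 8 = 2.
rank(im d_{2+1}) = 0.
rank H_2 = 2 - 0 = 2

2


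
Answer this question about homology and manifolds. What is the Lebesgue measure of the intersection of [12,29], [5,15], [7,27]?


Intersection = [max(a_i), min(b_i)] = [12, 15].
Length = 15 - 12 = 3

3


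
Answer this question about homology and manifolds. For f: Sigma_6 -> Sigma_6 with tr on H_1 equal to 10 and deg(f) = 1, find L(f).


L(f) = tr(f_0*) - tr(f_1*) + tr(f_2*).
= 1 - (10) + (1)
= -8

-8


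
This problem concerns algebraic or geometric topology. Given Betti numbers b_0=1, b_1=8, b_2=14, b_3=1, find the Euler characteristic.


chi = sum_k (-1)^k b_k.
= (1) + (-8) + (14) + (-1)
= 6

6


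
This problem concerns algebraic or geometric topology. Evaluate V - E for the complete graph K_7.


K_7: V = 7, E = C(7,2) = 21.
chi = V - E = 7 - 21 = -14

-14


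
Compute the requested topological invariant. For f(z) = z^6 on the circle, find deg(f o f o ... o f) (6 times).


deg(f) = 6. Degree is multiplicative: deg(f^6) = (deg f)^6.
deg(f^6) = (6)^6 = 46656

46656


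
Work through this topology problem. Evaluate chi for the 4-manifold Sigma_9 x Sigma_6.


chi(Sigma_9) = 2 - 2*9 = -16
chi(Sigma_6) = 2 - 2*6 = -10
chi(product) = (-16) * (-10) = 160

160


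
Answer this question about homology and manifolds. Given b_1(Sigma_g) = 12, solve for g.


For a closed orientable surface: b_1 = 2g.
12 = 2g
g = 12 / 2 = 6

6


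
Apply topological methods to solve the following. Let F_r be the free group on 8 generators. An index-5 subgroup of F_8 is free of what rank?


Nielsen-Schreier: an index-n subgroup of F_r is free of rank 1 + n(r-1).
Equivalently: chi(cover) = n*chi(base); chi(vee_r S^1) = 1 - 8 = -7.
chi(E) = 5*(-7) = -35; rank = 1 - chi(E) = 1 - (-35) = 36.
rank = 1 + 5*(8-1) = 1 + 35 = 36

36


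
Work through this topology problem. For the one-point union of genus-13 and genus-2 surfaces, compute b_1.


For a wedge: H_1(A v B) = H_1(A) + H_1(B).
b_1(Sigma_13) = 26, b_1(Sigma_2) = 4.
b_1 = 26 + 4 = 30

30


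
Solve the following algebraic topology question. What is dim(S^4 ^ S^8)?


S^m ^ S^n = S^{m+n}.
k = 4 + 8 = 12

12


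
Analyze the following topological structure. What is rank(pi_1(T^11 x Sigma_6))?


pi_1(A x B) = pi_1(A) x pi_1(B); rank of abelianization = b_1.
b_1(T^11) = 11, b_1(Sigma_6) = 2*6 = 12.
b_1(product) = 11 + 12 = 23

23


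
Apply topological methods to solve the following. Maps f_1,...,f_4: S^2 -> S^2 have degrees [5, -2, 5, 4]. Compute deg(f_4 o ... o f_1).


Degree is multiplicative: deg(composition) = product of degrees.
= (5) * (-2) * (5) * (4) = -200

-200


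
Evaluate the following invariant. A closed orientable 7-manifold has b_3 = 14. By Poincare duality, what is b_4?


Poincare duality for closed orientable n-manifolds: b_k = b_{n-k}.
Here n = 7, so b_4 = b_3 = 14

14


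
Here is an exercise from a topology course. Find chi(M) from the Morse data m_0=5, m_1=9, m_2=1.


Morse theory: chi(M) = sum_k (-1)^k m_k where m_k = #(index-k critical points).
= (5) + (-9) + (1) = -3

-3


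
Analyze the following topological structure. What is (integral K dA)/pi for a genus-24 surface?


Gauss-Bonnet: integral K dA = 2*pi*chi(M).
chi(Sigma_24) = 2 - 2*24 = -46.
(integral K dA)/pi = 2*chi = 2*(-46) = -92

-92


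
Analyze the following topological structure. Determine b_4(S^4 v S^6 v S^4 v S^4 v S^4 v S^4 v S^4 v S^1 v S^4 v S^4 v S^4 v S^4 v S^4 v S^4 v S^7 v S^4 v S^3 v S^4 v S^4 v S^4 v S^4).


For a wedge of spheres, H_k (k>0) is free on one generator per sphere of dimension k.
Spheres of dimension 4: count = 17.
b_4 = 17

17


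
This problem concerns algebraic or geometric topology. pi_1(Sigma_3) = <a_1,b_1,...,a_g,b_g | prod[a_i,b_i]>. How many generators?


Standard presentation: pi_1(Sigma_g) = <a_1,b_1,...,a_g,b_g | [a_1,b_1]...[a_g,b_g] = 1>.
Number of generators = 2g = 2*3 = 6

6


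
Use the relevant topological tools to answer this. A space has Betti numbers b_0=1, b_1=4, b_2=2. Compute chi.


chi = sum_k (-1)^k b_k.
= (1) + (-4) + (2)
= -1

-1


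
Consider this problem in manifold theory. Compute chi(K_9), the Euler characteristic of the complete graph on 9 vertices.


K_9: V = 9, E = C(9,2) = 36.
chi = V - E = 9 - 36 = -27

-27


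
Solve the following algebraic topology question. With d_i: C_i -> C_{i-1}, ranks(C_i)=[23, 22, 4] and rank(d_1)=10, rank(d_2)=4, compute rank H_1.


rank H_k = rank(ker d_k) - rank(im d_{k+1}).
rank(ker d_1) = rank(C_1) - rank(d_1) = 22 - 10 = 12.
rank(im d_{1+1}) = 4.
rank H_1 = 12 - 4 = 8

8


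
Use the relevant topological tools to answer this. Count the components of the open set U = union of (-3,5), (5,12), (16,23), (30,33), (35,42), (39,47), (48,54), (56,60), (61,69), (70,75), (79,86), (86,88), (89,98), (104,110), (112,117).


Sort and merge overlapping open intervals.
Merged: (-3,5), (5,12), (16,23), (30,33), (35,47), (48,54), (56,60), (61,69), (70,75), (79,86), (86,88), (89,98), (104,110), (112,117).
Number of components = 14

14


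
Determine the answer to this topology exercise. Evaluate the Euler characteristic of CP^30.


CP^30 has one cell in each even dimension 0, 2, ..., 2*30 (30+1 cells total).
All cells are even-dimensional, so chi = number of cells.
chi = 30 + 1 = 31

31


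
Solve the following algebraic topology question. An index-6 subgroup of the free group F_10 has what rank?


Nielsen-Schreier: an index-n subgroup of F_r is free of rank 1 + n(r-1).
Equivalently: chi(cover) = n*chi(base); chi(vee_r S^1) = 1 - 10 = -9.
chi(E) = 6*(-9) = -54; rank = 1 - chi(E) = 1 - (-54) = 55.
rank = 1 + 6*(10-1) = 1 + 54 = 55

55


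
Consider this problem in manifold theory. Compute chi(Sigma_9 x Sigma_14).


chi(Sigma_9) = 2 - 2*9 = -16
chi(Sigma_14) = 2 - 2*14 = -26
chi(product) = (-16) * (-26) = 416

416


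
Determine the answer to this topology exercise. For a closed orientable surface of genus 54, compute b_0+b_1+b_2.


For Sigma_54: b_0 = 1, b_1 = 2g = 108, b_2 = 1.
Total = 1 + 108 + 1 = 110

110


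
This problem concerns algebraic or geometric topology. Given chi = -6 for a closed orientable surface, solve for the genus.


chi = 2 - 2g for closed orientable surfaces.
-6 = 2 - 2g
2g = 2 - (-6) = 8
g = 4

4


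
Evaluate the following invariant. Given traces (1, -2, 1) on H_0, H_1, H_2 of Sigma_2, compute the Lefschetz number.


L(f) = tr(f_0*) - tr(f_1*) + tr(f_2*).
= 1 - (-2) + (1)
= 4

4


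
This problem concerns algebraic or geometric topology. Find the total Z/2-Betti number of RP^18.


H^k(RP^18; Z/2) = Z/2 for each 0 <= k <= 18.
Total dimension = 18 + 1 = 19

19


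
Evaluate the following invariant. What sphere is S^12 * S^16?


Join of spheres: S^m * S^n = S^{m+n+1}.
dim = 12 + 16 + 1 = 29

29


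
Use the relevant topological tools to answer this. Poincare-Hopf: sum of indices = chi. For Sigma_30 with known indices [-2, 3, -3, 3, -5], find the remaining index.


Poincare-Hopf: sum of indices = chi(M).
chi(Sigma_30) = 2 - 2*30 = -58.
Sum of known indices = -4.
x = chi - (sum known) = -58 - (-4) = -54

-54


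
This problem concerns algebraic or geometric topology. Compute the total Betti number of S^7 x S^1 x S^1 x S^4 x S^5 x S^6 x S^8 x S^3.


Total Betti number is multiplicative under products.
Each S^d (d>=1) has total Betti number 2.
There are 8 sphere factors.
Total = 2^8 = 256

256


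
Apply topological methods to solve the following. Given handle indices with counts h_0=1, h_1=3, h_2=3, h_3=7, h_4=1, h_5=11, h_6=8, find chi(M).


Handles of index k contribute (-1)^k to chi (same as CW cells).
chi = (1) + (-3) + (3) + (-7) + (1) + (-11) + (8) = -8

-8


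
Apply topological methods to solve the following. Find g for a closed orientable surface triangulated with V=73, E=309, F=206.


chi = V - E + F = 73 - 309 + 206 = -30
For orientable closed surface: chi = 2 - 2g, so g = (2 - chi)/2.
g = (2 - (-30)) / 2 = 32 / 2 = 16

16


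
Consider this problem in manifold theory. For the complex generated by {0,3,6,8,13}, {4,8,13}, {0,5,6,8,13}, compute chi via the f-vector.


Enumerate all faces; f-vector: f_0=7, f_1=16, f_2=17, f_3=9, f_4=2.
chi = sum (-1)^k f_k = 1

1


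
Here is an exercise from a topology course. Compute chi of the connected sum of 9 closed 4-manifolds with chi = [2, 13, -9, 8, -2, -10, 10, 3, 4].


For n-manifolds: chi(A#B) = chi(A) + chi(B) - chi(S^4).
chi(S^4) = 1 + (-1)^4 = 2.
chi(#) = (sum chi_i) - (9-1)*chi(S^4) = 19 - 8*2 = 3

3


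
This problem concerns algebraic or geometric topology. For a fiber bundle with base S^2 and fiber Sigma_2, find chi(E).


chi(S^2) = 2 (n even), chi(Sigma_2) = 2 - 2*2 = -2.
chi(E) = 2 * (-2) = -4

-4


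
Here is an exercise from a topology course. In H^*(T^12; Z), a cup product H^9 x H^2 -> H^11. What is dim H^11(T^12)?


Cup product: H^p x H^q -> H^{p+q}; here p+q = 9+2 = 11.
rank H^k(T^n) = C(n,k).
C(12,11) = 12

12


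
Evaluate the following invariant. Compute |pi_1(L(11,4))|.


pi_1(L(p,q)) = Z/pZ for any q coprime to p.
|pi_1(L(11,4))| = 11

11


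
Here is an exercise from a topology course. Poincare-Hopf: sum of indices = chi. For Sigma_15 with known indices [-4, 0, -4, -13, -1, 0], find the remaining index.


Poincare-Hopf: sum of indices = chi(M).
chi(Sigma_15) = 2 - 2*15 = -28.
Sum of known indices = -22.
x = chi - (sum known) = -28 - (-22) = -6

-6


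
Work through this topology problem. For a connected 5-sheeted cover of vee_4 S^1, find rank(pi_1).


Nielsen-Schreier: an index-n subgroup of F_r is free of rank 1 + n(r-1).
Equivalently: chi(cover) = n*chi(base); chi(vee_r S^1) = 1 - 4 = -3.
chi(E) = 5*(-3) = -15; rank = 1 - chi(E) = 1 - (-15) = 16.
rank = 1 + 5*(4-1) = 1 + 15 = 16

16


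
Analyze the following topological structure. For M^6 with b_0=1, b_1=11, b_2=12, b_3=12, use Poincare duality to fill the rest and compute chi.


By Poincare duality b_k = b_{6-k}, so full Betti numbers: b_0=1, b_1=11, b_2=12, b_3=12, b_4=12, b_5=11, b_6=1.
chi = sum (-1)^k b_k = -8

-8
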